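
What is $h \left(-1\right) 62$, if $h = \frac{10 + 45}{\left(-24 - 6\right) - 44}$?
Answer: $\frac{1705}{37} \approx 46.081$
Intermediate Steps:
$h = - \frac{55}{74}$ ($h = \frac{55}{\left(-24 - 6\right) - 44} = \frac{55}{-30 - 44} = \frac{55}{-74} = 55 \left(- \frac{1}{74}\right) = - \frac{55}{74} \approx -0.74324$)
$h \left(-1\right) 62 = \left(- \frac{55}{74}\right) \left(-1\right) 62 = \frac{55}{74} \cdot 62 = \frac{1705}{37}$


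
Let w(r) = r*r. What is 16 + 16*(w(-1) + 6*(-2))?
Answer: -160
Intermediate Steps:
w(r) = r**2
16 + 16*(w(-1) + 6*(-2)) = 16 + 16*((-1)**2 + 6*(-2)) = 16 + 16*(1 - 12) = 16 + 16*(-11) = 16 - 176 = -160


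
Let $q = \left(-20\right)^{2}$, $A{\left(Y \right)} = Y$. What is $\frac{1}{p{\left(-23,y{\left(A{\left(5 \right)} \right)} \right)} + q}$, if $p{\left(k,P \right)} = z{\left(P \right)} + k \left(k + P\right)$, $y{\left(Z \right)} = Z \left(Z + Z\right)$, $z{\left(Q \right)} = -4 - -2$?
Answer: $- \frac{1}{223} \approx -0.0044843$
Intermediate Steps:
$z{\left(Q \right)} = -2$ ($z{\left(Q \right)} = -4 + 2 = -2$)
$y{\left(Z \right)} = 2 Z^{2}$ ($y{\left(Z \right)} = Z 2 Z = 2 Z^{2}$)
$p{\left(k,P \right)} = -2 + k \left(P + k\right)$ ($p{\left(k,P \right)} = -2 + k \left(k + P\right) = -2 + k \left(P + k\right)$)
$q = 400$
$\frac{1}{p{\left(-23,y{\left(A{\left(5 \right)} \right)} \right)} + q} = \frac{1}{\left(-2 + \left(-23\right)^{2} + 2 \cdot 5^{2} \left(-23\right)\right) + 400} = \frac{1}{\left(-2 + 529 + 2 \cdot 25 \left(-23\right)\right) + 400} = \frac{1}{\left(-2 + 529 + 50 \left(-23\right)\right) + 400} = \frac{1}{\left(-2 + 529 - 1150\right) + 400} = \frac{1}{-623 + 400} = \frac{1}{-223} = - \frac{1}{223}$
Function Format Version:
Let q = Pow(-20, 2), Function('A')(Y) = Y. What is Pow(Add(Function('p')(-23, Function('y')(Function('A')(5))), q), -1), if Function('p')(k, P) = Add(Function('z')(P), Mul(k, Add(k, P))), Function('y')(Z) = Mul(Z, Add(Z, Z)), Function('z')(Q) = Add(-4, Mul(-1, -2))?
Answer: Rational(-1, 223) ≈ -0.0044843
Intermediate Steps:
Function('z')(Q) = -2 (Function('z')(Q) = Add(-4, 2) = -2)
Function('y')(Z) = Mul(2, Pow(Z, 2)) (Function('y')(Z) = Mul(Z, Mul(2, Z)) = Mul(2, Pow(Z, 2)))
Function('p')(k, P) = Add(-2, Mul(k, Add(P, k))) (Function('p')(k, P) = Add(-2, Mul(k, Add(k, P))) = Add(-2, Mul(k, Add(P, k))))
q = 400
Pow(Add(Function('p')(-23, Function('y')(Function('A')(5))), q), -1) = Pow(Add(Add(-2, Pow(-23, 2), Mul(Mul(2, Pow(5, 2)), -23)), 400), -1) = Pow(Add(Add(-2, 529, Mul(Mul(2, 25), -23)), 400), -1) = Pow(Add(Add(-2, 529, Mul(50, -23)), 400), -1) = Pow(Add(Add(-2, 529, -1150), 400), -1) = Pow(Add(-623, 400), -1) = Pow(-223, -1) = Rational(-1, 223)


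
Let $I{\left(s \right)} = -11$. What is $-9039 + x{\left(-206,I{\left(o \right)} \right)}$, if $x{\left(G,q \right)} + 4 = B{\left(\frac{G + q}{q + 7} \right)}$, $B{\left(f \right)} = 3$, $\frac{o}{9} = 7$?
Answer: $-9040$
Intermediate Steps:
$o = 63$ ($o = 9 \cdot 7 = 63$)
$x{\left(G,q \right)} = -1$ ($x{\left(G,q \right)} = -4 + 3 = -1$)
$-9039 + x{\left(-206,I{\left(o \right)} \right)} = -9039 - 1 = -9040$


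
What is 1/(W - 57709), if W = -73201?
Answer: -1/130910 ≈ -7.6388e-6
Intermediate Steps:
1/(W - 57709) = 1/(-73201 - 57709) = 1/(-130910) = -1/130910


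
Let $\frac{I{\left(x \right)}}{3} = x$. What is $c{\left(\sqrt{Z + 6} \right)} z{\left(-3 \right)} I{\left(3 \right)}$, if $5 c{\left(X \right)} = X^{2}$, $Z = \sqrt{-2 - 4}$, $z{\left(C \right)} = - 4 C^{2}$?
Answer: $- \frac{1944}{5} - \frac{324 i \sqrt{6}}{5} \approx -388.8 - 158.73 i$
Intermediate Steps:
$I{\left(x \right)} = 3 x$
$Z = i \sqrt{6}$ ($Z = \sqrt{-6} = i \sqrt{6} \approx 2.4495 i$)
$c{\left(X \right)} = \frac{X^{2}}{5}$
$c{\left(\sqrt{Z + 6} \right)} z{\left(-3 \right)} I{\left(3 \right)} = \frac{\left(\sqrt{i \sqrt{6} + 6}\right)^{2}}{5} \left(- 4 \left(-3\right)^{2}\right) 3 \cdot 3 = \frac{\left(\sqrt{6 + i \sqrt{6}}\right)^{2}}{5} \left(\left(-4\right) 9\right) 9 = \frac{6 + i \sqrt{6}}{5} \left(-36\right) 9 = \left(\frac{6}{5} + \frac{i \sqrt{6}}{5}\right) \left(-36\right) 9 = \left(- \frac{216}{5} - \frac{36 i \sqrt{6}}{5}\right) 9 = - \frac{1944}{5} - \frac{324 i \sqrt{6}}{5}$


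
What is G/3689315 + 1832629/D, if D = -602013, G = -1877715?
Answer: -225472985698/63457588317 ≈ -3.5531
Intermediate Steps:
G/3689315 + 1832629/D = -1877715/3689315 + 1832629/(-602013) = -1877715*1/3689315 + 1832629*(-1/602013) = -53649/105409 - 1832629/602013 = -225472985698/63457588317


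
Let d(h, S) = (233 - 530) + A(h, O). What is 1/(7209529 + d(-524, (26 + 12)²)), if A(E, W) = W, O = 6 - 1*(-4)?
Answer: 1/7209242 ≈ 1.3871e-7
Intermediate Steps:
O = 10 (O = 6 + 4 = 10)
d(h, S) = -287 (d(h, S) = (233 - 530) + 10 = -297 + 10 = -287)
1/(7209529 + d(-524, (26 + 12)²)) = 1/(7209529 - 287) = 1/7209242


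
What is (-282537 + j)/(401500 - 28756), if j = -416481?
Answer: -116503/62124 ≈ -1.8753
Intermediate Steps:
(-282537 + j)/(401500 - 28756) = (-282537 - 416481)/(401500 - 28756) = -699018/372744 = -699018*1/372744 = -116503/62124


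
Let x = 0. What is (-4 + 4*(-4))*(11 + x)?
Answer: -220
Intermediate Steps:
(-4 + 4*(-4))*(11 + x) = (-4 + 4*(-4))*(11 + 0) = (-4 - 16)*11 = -20*11 = -220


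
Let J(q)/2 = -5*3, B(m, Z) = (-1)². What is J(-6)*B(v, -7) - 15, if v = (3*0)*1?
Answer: -45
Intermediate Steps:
v = 0 (v = 0*1 = 0)
B(m, Z) = 1
J(q) = -30 (J(q) = 2*(-5*3) = 2*(-15) = -30)
J(-6)*B(v, -7) - 15 = -30*1 - 15 = -30 - 15 = -45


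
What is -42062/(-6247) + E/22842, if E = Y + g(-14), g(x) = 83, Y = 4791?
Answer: 495614041/71346987 ≈ 6.9465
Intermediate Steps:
E = 4874 (E = 4791 + 83 = 4874)
-42062/(-6247) + E/22842 = -42062/(-6247) + 4874/22842 = -42062*(-1/6247) + 4874*(1/22842) = 42062/6247 + 2437/11421 = 495614041/71346987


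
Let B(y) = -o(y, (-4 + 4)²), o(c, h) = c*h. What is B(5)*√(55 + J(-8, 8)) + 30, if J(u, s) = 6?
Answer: 30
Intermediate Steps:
B(y) = 0 (B(y) = -y*(-4 + 4)² = -y*0² = -y*0 = -1*0 = 0)
B(5)*√(55 + J(-8, 8)) + 30 = 0*√(55 + 6) + 30 = 0*√61 + 30 = 0 + 30 = 30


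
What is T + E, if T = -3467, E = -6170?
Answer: -9637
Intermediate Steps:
T + E = -3467 - 6170 = -9637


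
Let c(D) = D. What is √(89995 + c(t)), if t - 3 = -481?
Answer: √89517 ≈ 299.19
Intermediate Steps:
t = -478 (t = 3 - 481 = -478)
√(89995 + c(t)) = √(89995 - 478) = √89517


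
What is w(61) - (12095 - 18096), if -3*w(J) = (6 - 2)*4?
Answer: 17987/3 ≈ 5995.7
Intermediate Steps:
w(J) = -16/3 (w(J) = -(6 - 2)*4/3 = -4*4/3 = -1/3*16 = -16/3)
w(61) - (12095 - 18096) = -16/3 - (12095 - 18096) = -16/3 - 1*(-6001) = -16/3 + 6001 = 17987/3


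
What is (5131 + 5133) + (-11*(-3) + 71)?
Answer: 10368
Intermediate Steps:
(5131 + 5133) + (-11*(-3) + 71) = 10264 + (33 + 71) = 10264 + 104 = 10368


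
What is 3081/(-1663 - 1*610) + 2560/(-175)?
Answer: -1271611/79555 ≈ -15.984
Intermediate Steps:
3081/(-1663 - 1*610) + 2560/(-175) = 3081/(-1663 - 610) + 2560*(-1/175) = 3081/(-2273) - 512/35 = 3081*(-1/2273) - 512/35 = -3081/2273 - 512/35 = -1271611/79555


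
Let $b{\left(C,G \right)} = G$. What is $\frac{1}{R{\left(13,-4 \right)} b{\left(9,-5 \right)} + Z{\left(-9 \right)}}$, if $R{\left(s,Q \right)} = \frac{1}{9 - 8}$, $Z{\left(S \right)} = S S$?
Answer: $\frac{1}{76} \approx 0.013158$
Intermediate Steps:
$Z{\left(S \right)} = S^{2}$
$R{\left(s,Q \right)} = 1$ ($R{\left(s,Q \right)} = 1^{-1} = 1$)
$\frac{1}{R{\left(13,-4 \right)} b{\left(9,-5 \right)} + Z{\left(-9 \right)}} = \frac{1}{1 \left(-5\right) + \left(-9\right)^{2}} = \frac{1}{-5 + 81} = \frac{1}{76}$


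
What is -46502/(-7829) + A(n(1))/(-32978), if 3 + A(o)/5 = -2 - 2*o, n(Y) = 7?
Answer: 1534286711/258184762 ≈ 5.9426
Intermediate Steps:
A(o) = -25 - 10*o (A(o) = -15 + 5*(-2 - 2*o) = -15 + (-10 - 10*o) = -25 - 10*o)
-46502/(-7829) + A(n(1))/(-32978) = -46502/(-7829) + (-25 - 10*7)/(-32978) = -46502*(-1/7829) + (-25 - 70)*(-1/32978) = 46502/7829 - 95*(-1/32978) = 46502/7829 + 95/32978 = 1534286711/258184762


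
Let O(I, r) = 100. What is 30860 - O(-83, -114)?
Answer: 30760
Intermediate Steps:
30860 - O(-83, -114) = 30860 - 1*100 = 30860 - 100 = 30760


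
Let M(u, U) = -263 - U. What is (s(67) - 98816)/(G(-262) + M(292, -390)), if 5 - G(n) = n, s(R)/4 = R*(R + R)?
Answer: -31452/197 ≈ -159.65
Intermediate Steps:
s(R) = 8*R² (s(R) = 4*(R*(R + R)) = 4*(R*(2*R)) = 4*(2*R²) = 8*R²)
G(n) = 5 - n
(s(67) - 98816)/(G(-262) + M(292, -390)) = (8*67² - 98816)/((5 - 1*(-262)) + (-263 - 1*(-390))) = (8*4489 - 98816)/((5 + 262) + (-263 + 390)) = (35912 - 98816)/(267 + 127) = -62904/394 = -62904*1/394 = -31452/197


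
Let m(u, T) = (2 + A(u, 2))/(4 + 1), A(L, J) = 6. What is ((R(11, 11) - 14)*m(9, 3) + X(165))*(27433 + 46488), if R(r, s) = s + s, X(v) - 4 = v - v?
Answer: 6209364/5 ≈ 1.2419e+6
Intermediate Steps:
X(v) = 4 (X(v) = 4 + (v - v) = 4 + 0 = 4)
R(r, s) = 2*s
m(u, T) = 8/5 (m(u, T) = (2 + 6)/(4 + 1) = 8/5)
((R(11, 11) - 14)*m(9, 3) + X(165))*(27433 + 46488) = ((2*11 - 14)*(8/5) + 4)*(27433 + 46488) = ((22 - 14)*(8/5) + 4)*73921 = (8*(8/5) + 4)*73921 = (64/5 + 4)*73921 = (84/5)*73921 = 6209364/5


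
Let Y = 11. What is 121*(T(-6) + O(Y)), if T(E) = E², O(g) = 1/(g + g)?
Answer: 8723/2 ≈ 4361.5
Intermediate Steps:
O(g) = 1/(2*g)
121*(T(-6) + O(Y)) = 121*((-6)² + (½)/11) = 121*(36 + (½)*(1/11)) = 121*(36 + 1/22) = 121*(793/22) = 8723/2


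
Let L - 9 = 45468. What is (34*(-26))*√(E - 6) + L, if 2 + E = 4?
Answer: 45477 - 1768*I ≈ 45477.0 - 1768.0*I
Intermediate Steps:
L = 45477 (L = 9 + 45468 = 45477)
E = 2 (E = -2 + 4 = 2)
(34*(-26))*√(E - 6) + L = (34*(-26))*√(2 - 6) + 45477 = -1768*I + 45477 = 45477 - 1768*I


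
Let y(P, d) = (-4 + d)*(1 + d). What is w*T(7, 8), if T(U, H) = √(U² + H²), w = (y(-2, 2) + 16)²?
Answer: 100*√113 ≈ 1063.0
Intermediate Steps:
y(P, d) = (1 + d)*(-4 + d)
w = 100 (w = ((-4 + 2² - 3*2) + 16)² = ((-4 + 4 - 6) + 16)² = (-6 + 16)² = 10² = 100)
T(U, H) = √(H² + U²)
w*T(7, 8) = 100*√(8² + 7²) = 100*√(64 + 49) = 100*√113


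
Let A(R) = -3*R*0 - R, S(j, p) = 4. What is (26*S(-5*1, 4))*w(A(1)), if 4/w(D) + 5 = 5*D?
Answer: -208/5 ≈ -41.600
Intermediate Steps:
A(R) = -R (A(R) = 0 - R = -R)
w(D) = 4/(-5 + 5*D)
(26*S(-5*1, 4))*w(A(1)) = (26*4)*(4/(5*(-1 - 1*1))) = 104*(4/(5*(-1 - 1))) = 104*((4/5)/(-2)) = 104*((4/5)*(-1/2)) = 104*(-2/5) = -208/5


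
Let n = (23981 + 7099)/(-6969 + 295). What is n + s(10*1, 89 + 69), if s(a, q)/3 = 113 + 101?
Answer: 2126814/3337 ≈ 637.34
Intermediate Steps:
s(a, q) = 642 (s(a, q) = 3*(113 + 101) = 3*214 = 642)
n = -15540/3337 (n = 31080/(-6674) = 31080*(-1/6674) = -15540/3337 ≈ -4.6569)
n + s(10*1, 89 + 69) = -15540/3337 + 642 = 2126814/3337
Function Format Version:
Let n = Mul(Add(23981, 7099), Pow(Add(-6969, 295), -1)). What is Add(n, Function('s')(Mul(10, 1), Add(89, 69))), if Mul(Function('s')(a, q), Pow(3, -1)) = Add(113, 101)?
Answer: Rational(2126814, 3337) ≈ 637.34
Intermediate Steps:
Function('s')(a, q) = 642 (Function('s')(a, q) = Mul(3, Add(113, 101)) = Mul(3, 214) = 642)
n = Rational(-15540, 3337) (n = Mul(31080, Pow(-6674, -1)) = Mul(31080, Rational(-1, 6674)) = Rational(-15540, 3337) ≈ -4.6569)
Add(n, Function('s')(Mul(10, 1), Add(89, 69))) = Add(Rational(-15540, 3337), 642) = Rational(2126814, 3337)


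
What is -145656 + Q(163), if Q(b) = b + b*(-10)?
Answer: -147123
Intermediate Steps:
Q(b) = -9*b (Q(b) = b - 10*b = -9*b)
-145656 + Q(163) = -145656 - 9*163 = -145656 - 1467 = -147123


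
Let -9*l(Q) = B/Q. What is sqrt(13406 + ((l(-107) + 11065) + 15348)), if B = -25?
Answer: 2*sqrt(1025746726)/321 ≈ 199.55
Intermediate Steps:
l(Q) = 25/(9*Q) (l(Q) = -(-25)/(9*Q) = 25/(9*Q))
sqrt(13406 + ((l(-107) + 11065) + 15348)) = sqrt(13406 + (((25/9)/(-107) + 11065) + 15348)) = sqrt(13406 + (((25/9)*(-1/107) + 11065) + 15348)) = sqrt(13406 + ((-25/963 + 11065) + 15348)) = sqrt(13406 + (10655570/963 + 15348)) = sqrt(13406 + 25435694/963) = sqrt(38345672/963) = 2*sqrt(1025746726)/321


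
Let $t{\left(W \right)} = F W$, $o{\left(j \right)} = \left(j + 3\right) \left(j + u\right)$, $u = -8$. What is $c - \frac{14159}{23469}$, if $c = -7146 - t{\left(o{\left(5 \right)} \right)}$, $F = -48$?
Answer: $- \frac{194759921}{23469} \approx -8298.6$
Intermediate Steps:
$o{\left(j \right)} = \left(-8 + j\right) \left(3 + j\right)$ ($o{\left(j \right)} = \left(j + 3\right) \left(j - 8\right) = \left(3 + j\right) \left(-8 + j\right) = \left(-8 + j\right) \left(3 + j\right)$)
$t{\left(W \right)} = - 48 W$
$c = -8298$ ($c = -7146 - - 48 \left(-24 + 5^{2} - 25\right) = -7146 - - 48 \left(-24 + 25 - 25\right) = -7146 - \left(-48\right) \left(-24\right) = -7146 - 1152 = -8298$)
$c - \frac{14159}{23469} = -8298 - \frac{14159}{23469} = - \frac{194759921}{23469}$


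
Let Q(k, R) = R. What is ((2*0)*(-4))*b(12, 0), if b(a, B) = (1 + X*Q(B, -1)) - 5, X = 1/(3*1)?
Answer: 0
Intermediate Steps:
X = ⅓ (X = 1/3 = 1*(⅓) = ⅓ ≈ 0.33333)
b(a, B) = -13/3 (b(a, B) = (1 + (⅓)*(-1)) - 5 = (1 - ⅓) - 5 = ⅔ - 5 = -13/3)
((2*0)*(-4))*b(12, 0) = ((2*0)*(-4))*(-13/3) = (0*(-4))*(-13/3) = 0*(-13/3) = 0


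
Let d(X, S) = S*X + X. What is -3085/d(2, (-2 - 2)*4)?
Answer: 617/6 ≈ 102.83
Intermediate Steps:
d(X, S) = X + S*X
-3085/d(2, (-2 - 2)*4) = -3085*1/(2*(1 + (-2 - 2)*4)) = -3085*1/(2*(1 - 4*4)) = -3085*1/(2*(1 - 16)) = -3085/(2*(-15)) = -3085/(-30) = -3085*(-1/30) = 617/6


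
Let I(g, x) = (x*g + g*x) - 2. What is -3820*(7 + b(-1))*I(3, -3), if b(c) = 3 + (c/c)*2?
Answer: 916800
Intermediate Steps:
b(c) = 5 (b(c) = 3 + 1*2 = 3 + 2 = 5)
I(g, x) = -2 + 2*g*x (I(g, x) = (g*x + g*x) - 2 = 2*g*x - 2 = -2 + 2*g*x)
-3820*(7 + b(-1))*I(3, -3) = -3820*(7 + 5)*(-2 + 2*3*(-3)) = -45840*(-2 - 18) = -45840*(-20) = -3820*(-240) = 916800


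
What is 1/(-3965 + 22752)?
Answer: 1/18787 ≈ 5.3228e-5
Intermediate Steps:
1/(-3965 + 22752) = 1/18787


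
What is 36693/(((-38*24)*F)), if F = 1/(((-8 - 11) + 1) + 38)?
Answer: -61155/76 ≈ -804.67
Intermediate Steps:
F = 1/20 (F = 1/((-19 + 1) + 38) = 1/(-18 + 38) = 1/20 ≈ 0.050000)
36693/(((-38*24)*F)) = 36693/((-38*24*(1/20))) = 36693/((-912*1/20)) = 36693/(-228/5) = 36693*(-5/228) = -61155/76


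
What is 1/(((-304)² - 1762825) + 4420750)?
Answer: 1/2750341 ≈ 3.6359e-7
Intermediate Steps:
1/(((-304)² - 1762825) + 4420750) = 1/((92416 - 1762825) + 4420750) = 1/(-1670409 + 4420750) = 1/2750341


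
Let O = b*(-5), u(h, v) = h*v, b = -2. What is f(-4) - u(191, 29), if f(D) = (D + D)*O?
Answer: -5619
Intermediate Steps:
O = 10 (O = -2*(-5) = 10)
f(D) = 20*D (f(D) = (D + D)*10 = (2*D)*10 = 20*D)
f(-4) - u(191, 29) = 20*(-4) - 191*29 = -80 - 1*5539 = -80 - 5539 = -5619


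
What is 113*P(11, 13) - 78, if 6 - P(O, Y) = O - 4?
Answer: -191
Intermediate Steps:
P(O, Y) = 10 - O (P(O, Y) = 6 - (O - 4) = 6 - (-4 + O) = 6 + (4 - O) = 10 - O)
113*P(11, 13) - 78 = 113*(10 - 1*11) - 78 = 113*(10 - 11) - 78 = 113*(-1) - 78 = -113 - 78 = -191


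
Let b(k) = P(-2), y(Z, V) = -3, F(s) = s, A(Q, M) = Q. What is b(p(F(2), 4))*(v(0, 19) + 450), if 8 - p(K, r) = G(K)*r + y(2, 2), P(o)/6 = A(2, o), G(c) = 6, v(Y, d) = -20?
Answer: 5160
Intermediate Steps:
P(o) = 12 (P(o) = 6*2 = 12)
p(K, r) = 11 - 6*r (p(K, r) = 8 - (6*r - 3) = 8 - (-3 + 6*r) = 8 + (3 - 6*r) = 11 - 6*r)
b(k) = 12
b(p(F(2), 4))*(v(0, 19) + 450) = 12*(-20 + 450) = 12*430 = 5160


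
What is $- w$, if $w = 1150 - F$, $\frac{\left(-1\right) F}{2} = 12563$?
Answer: $-26276$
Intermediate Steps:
$F = -25126$ ($F = \left(-2\right) 12563 = -25126$)
$w = 26276$ ($w = 1150 - -25126 = 1150 + 25126 = 26276$)
$- w = \left(-1\right) 26276 = -26276$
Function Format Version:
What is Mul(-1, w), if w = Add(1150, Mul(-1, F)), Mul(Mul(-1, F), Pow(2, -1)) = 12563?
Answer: -26276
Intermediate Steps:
F = -25126 (F = Mul(-2, 12563) = -25126)
w = 26276 (w = Add(1150, Mul(-1, -25126)) = Add(1150, 25126) = 26276)
Mul(-1, w) = Mul(-1, 26276) = -26276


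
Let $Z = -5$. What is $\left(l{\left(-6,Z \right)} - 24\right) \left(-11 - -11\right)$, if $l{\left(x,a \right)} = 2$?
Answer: $0$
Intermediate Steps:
$\left(l{\left(-6,Z \right)} - 24\right) \left(-11 - -11\right) = \left(2 - 24\right) \left(-11 - -11\right) = - 22 \left(-11 + 11\right) = \left(-22\right) 0 = 0$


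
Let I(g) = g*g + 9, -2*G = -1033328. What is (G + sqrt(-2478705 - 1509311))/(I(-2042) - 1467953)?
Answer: 129166/675455 + I*sqrt(249251)/675455 ≈ 0.19123 + 0.00073913*I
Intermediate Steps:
G = 516664 (G = -1/2*(-1033328) = 516664)
I(g) = 9 + g**2 (I(g) = g**2 + 9 = 9 + g**2)
(G + sqrt(-2478705 - 1509311))/(I(-2042) - 1467953) = (516664 + sqrt(-2478705 - 1509311))/((9 + (-2042)**2) - 1467953) = (516664 + sqrt(-3988016))/((9 + 4169764) - 1467953) = (516664 + 4*I*sqrt(249251))/(4169773 - 1467953) = (516664 + 4*I*sqrt(249251))/2701820 = (516664 + 4*I*sqrt(249251))*(1/2701820) = 129166/675455 + I*sqrt(249251)/675455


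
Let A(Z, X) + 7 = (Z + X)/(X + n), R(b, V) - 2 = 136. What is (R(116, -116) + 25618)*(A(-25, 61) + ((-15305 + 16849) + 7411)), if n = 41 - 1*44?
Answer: 6683939560/29 ≈ 2.3048e+8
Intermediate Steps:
n = -3 (n = 41 - 44 = -3)
R(b, V) = 138 (R(b, V) = 2 + 136 = 138)
A(Z, X) = -7 + (X + Z)/(-3 + X) (A(Z, X) = -7 + (Z + X)/(X - 3) = -7 + (X + Z)/(-3 + X))
(R(116, -116) + 25618)*(A(-25, 61) + ((-15305 + 16849) + 7411)) = (138 + 25618)*((21 - 25 - 6*61)/(-3 + 61) + ((-15305 + 16849) + 7411)) = 25756*((21 - 25 - 366)/58 + (1544 + 7411)) = 25756*((1/58)*(-370) + 8955) = 25756*(-185/29 + 8955) = 25756*(259510/29) = 6683939560/29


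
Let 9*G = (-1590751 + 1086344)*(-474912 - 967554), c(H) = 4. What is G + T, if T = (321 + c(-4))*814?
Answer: 80843592068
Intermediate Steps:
T = 264550 (T = (321 + 4)*814 = 325*814 = 264550)
G = 80843327518 (G = ((-1590751 + 1086344)*(-474912 - 967554))/9 = (-504407*(-1442466))/9 = (⅑)*727589947662 = 80843327518)
G + T = 80843327518 + 264550 = 80843592068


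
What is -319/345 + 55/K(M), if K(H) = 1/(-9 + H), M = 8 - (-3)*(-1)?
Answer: -76219/345 ≈ -220.92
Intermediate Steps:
M = 5 (M = 8 - 1*3 = 8 - 3 = 5)
-319/345 + 55/K(M) = -319/345 + 55/(1/(-9 + 5)) = -319*1/345 + 55/(1/(-4)) = -319/345 + 55/(-1/4) = -319/345 + 55*(-4) = -319/345 - 220 = -76219/345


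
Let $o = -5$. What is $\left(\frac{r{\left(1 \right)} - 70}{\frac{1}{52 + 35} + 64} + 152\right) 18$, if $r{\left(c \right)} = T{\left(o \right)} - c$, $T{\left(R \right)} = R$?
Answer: $\frac{15117768}{5569} \approx 2714.6$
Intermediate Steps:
$r{\left(c \right)} = -5 - c$
$\left(\frac{r{\left(1 \right)} - 70}{\frac{1}{52 + 35} + 64} + 152\right) 18 = \left(\frac{\left(-5 - 1\right) - 70}{\frac{1}{52 + 35} + 64} + 152\right) 18 = \left(\frac{\left(-5 - 1\right) - 70}{\frac{1}{87} + 64} + 152\right) 18 = \left(\frac{-6 - 70}{\frac{1}{87} + 64} + 152\right) 18 = \left(- \frac{76}{\frac{5569}{87}} + 152\right) 18 = \left(\left(-76\right) \frac{87}{5569} + 152\right) 18 = \left(- \frac{6612}{5569} + 152\right) 18 = \frac{839876}{5569} \cdot 18 = \frac{15117768}{5569}$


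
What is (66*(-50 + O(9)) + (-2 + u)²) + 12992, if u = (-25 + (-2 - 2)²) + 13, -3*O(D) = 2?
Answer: 9652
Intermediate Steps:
O(D) = -⅔ (O(D) = -⅓*2 = -⅔)
u = 4 (u = (-25 + (-4)²) + 13 = (-25 + 16) + 13 = -9 + 13 = 4)
(66*(-50 + O(9)) + (-2 + u)²) + 12992 = (66*(-50 - ⅔) + (-2 + 4)²) + 12992 = (66*(-152/3) + 2²) + 12992 = (-3344 + 4) + 12992 = -3340 + 12992 = 9652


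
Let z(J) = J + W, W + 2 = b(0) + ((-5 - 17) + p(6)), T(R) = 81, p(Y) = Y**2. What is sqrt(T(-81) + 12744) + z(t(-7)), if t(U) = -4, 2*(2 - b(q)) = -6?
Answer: 13 + 15*sqrt(57) ≈ 126.25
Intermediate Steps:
b(q) = 5 (b(q) = 2 - 1/2*(-6) = 2 + 3 = 5)
W = 17 (W = -2 + (5 + ((-5 - 17) + 6**2)) = -2 + (5 + (-22 + 36)) = -2 + (5 + 14) = -2 + 19 = 17)
z(J) = 17 + J (z(J) = J + 17 = 17 + J)
sqrt(T(-81) + 12744) + z(t(-7)) = sqrt(81 + 12744) + (17 - 4) = sqrt(12825) + 13 = 15*sqrt(57) + 13 = 13 + 15*sqrt(57)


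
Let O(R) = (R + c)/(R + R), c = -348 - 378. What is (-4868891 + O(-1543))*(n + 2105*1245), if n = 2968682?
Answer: -83983049986183299/3086 ≈ -2.7214e+13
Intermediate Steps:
c = -726
O(R) = (-726 + R)/(2*R) (O(R) = (R - 726)/(R + R) = (-726 + R)/((2*R)) = (-726 + R)*(1/(2*R)) = (-726 + R)/(2*R))
(-4868891 + O(-1543))*(n + 2105*1245) = (-4868891 + (½)*(-726 - 1543)/(-1543))*(2968682 + 2105*1245) = (-4868891 + (½)*(-1/1543)*(-2269))*(2968682 + 2620725) = (-4868891 + 2269/3086)*5589407 = -15025395357/3086*5589407 = -83983049986183299/3086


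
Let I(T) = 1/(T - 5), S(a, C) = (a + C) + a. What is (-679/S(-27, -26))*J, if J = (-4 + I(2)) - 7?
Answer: -11543/120 ≈ -96.192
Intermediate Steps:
S(a, C) = C + 2*a (S(a, C) = (C + a) + a = C + 2*a)
I(T) = 1/(-5 + T)
J = -34/3 (J = (-4 + 1/(-5 + 2)) - 7 = (-4 + 1/(-3)) - 7 = (-4 - 1/3) - 7 = -13/3 - 7 = -34/3 ≈ -11.333)
(-679/S(-27, -26))*J = -679/(-26 + 2*(-27))*(-34/3) = -679/(-26 - 54)*(-34/3) = -679/(-80)*(-34/3) = -679*(-1/80)*(-34/3) = (679/80)*(-34/3) = -11543/120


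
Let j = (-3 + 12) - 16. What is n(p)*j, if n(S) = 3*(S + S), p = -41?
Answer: 1722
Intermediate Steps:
n(S) = 6*S (n(S) = 3*(2*S) = 6*S)
j = -7 (j = 9 - 16 = -7)
n(p)*j = (6*(-41))*(-7) = -246*(-7) = 1722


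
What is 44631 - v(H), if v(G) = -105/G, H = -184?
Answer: 8211999/184 ≈ 44630.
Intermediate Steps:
44631 - v(H) = 44631 - (-105)/(-184) = 44631 - (-105)*(-1)/184 = 44631 - 1*105/184 = 44631 - 105/184 = 8211999/184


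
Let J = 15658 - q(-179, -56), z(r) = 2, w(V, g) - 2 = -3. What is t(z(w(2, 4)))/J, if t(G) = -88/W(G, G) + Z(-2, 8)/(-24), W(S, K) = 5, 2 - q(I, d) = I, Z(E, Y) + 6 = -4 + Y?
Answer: -1051/928620 ≈ -0.0011318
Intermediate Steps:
w(V, g) = -1 (w(V, g) = 2 - 3 = -1)
Z(E, Y) = -10 + Y (Z(E, Y) = -6 + (-4 + Y) = -10 + Y)
q(I, d) = 2 - I
J = 15477 (J = 15658 - (2 - 1*(-179)) = 15658 - (2 + 179) = 15658 - 1*181 = 15658 - 181 = 15477)
t(G) = -1051/60 (t(G) = -88/5 + (-10 + 8)/(-24) = -88*1/5 - 2*(-1/24) = -88/5 + 1/12 = -1051/60)
t(z(w(2, 4)))/J = -1051/60/15477 = -1051/60*1/15477 = -1051/928620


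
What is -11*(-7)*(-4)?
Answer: -308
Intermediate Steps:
-11*(-7)*(-4) = 77*(-4) = -308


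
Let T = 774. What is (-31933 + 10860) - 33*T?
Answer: -46615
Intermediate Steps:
(-31933 + 10860) - 33*T = (-31933 + 10860) - 33*774 = -21073 - 25542 = -46615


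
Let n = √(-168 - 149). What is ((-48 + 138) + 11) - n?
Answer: 101 - I*√317 ≈ 101.0 - 17.805*I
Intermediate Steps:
n = I*√317 (n = √(-317) = I*√317 ≈ 17.805*I)
((-48 + 138) + 11) - n = ((-48 + 138) + 11) - I*√317 = (90 + 11) - I*√317 = 101 - I*√317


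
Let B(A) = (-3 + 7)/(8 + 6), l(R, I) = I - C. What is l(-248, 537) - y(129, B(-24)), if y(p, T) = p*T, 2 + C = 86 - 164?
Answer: 4061/7 ≈ 580.14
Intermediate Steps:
C = -80 (C = -2 + (86 - 164) = -2 - 78 = -80)
l(R, I) = 80 + I (l(R, I) = I - 1*(-80) = I + 80 = 80 + I)
B(A) = 2/7 (B(A) = 4/14 = 4*(1/14) = 2/7)
y(p, T) = T*p
l(-248, 537) - y(129, B(-24)) = (80 + 537) - 2*129/7 = 617 - 1*258/7 = 617 - 258/7 = 4061/7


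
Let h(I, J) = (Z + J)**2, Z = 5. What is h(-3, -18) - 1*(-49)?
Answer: 218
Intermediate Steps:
h(I, J) = (5 + J)**2
h(-3, -18) - 1*(-49) = (5 - 18)**2 - 1*(-49) = (-13)**2 + 49 = 169 + 49 = 218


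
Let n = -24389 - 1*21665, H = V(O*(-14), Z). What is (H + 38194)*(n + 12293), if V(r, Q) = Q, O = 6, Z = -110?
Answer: -1285753924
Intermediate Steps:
H = -110
n = -46054 (n = -24389 - 21665 = -46054)
(H + 38194)*(n + 12293) = (-110 + 38194)*(-46054 + 12293) = 38084*(-33761) = -1285753924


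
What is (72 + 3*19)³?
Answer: 2146689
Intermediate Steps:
(72 + 3*19)³ = (72 + 57)³ = 129³ = 2146689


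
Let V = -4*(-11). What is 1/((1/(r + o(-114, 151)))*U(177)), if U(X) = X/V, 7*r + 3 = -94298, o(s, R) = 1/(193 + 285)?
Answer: -991669162/296121 ≈ -3348.9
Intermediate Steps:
o(s, R) = 1/478
r = -94301/7 (r = -3/7 + (1/7)*(-94298) = -3/7 - 94298/7 = -94301/7 ≈ -13472.)
V = 44
U(X) = X/44
1/((1/(r + o(-114, 151)))*U(177)) = 1/((1/(-94301/7 + 1/478))*(((1/44)*177))) = 1/((1/(-45075871/3346))*(177/44)) = (44/177)/(-3346/45075871) = -45075871/3346*44/177 = -991669162/296121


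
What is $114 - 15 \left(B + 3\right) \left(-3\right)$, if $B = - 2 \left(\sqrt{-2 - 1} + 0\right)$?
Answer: $249 - 90 i \sqrt{3} \approx 249.0 - 155.88 i$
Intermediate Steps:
$B = - 2 i \sqrt{3}$ ($B = - 2 \left(\sqrt{-3} + 0\right) = - 2 \left(i \sqrt{3} + 0\right) = - 2 i \sqrt{3} \approx - 3.4641 i$)
$114 - 15 \left(B + 3\right) \left(-3\right) = 114 - 15 \left(- 2 i \sqrt{3} + 3\right) \left(-3\right) = 114 - 15 \left(3 - 2 i \sqrt{3}\right) \left(-3\right) = 114 - 15 \left(-9 + 6 i \sqrt{3}\right) = 114 + \left(135 - 90 i \sqrt{3}\right) = 249 - 90 i \sqrt{3}$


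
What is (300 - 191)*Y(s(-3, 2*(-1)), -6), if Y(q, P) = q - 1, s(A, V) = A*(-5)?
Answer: 1526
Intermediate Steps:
s(A, V) = -5*A
Y(q, P) = -1 + q
(300 - 191)*Y(s(-3, 2*(-1)), -6) = (300 - 191)*(-1 - 5*(-3)) = 109*(-1 + 15) = 109*14 = 1526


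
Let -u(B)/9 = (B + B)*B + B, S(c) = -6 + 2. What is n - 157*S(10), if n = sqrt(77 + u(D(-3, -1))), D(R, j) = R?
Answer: 628 + I*sqrt(58) ≈ 628.0 + 7.6158*I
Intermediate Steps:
S(c) = -4
u(B) = -18*B**2 - 9*B (u(B) = -9*((B + B)*B + B) = -9*((2*B)*B + B) = -9*(2*B**2 + B) = -9*(B + 2*B**2) = -18*B**2 - 9*B)
n = I*sqrt(58) (n = sqrt(77 - 9*(-3)*(1 + 2*(-3))) = sqrt(77 - 9*(-3)*(1 - 6)) = sqrt(77 - 9*(-3)*(-5)) = sqrt(77 - 135) = sqrt(-58) = I*sqrt(58) ≈ 7.6158*I)
n - 157*S(10) = I*sqrt(58) - 157*(-4) = I*sqrt(58) + 628 = 628 + I*sqrt(58)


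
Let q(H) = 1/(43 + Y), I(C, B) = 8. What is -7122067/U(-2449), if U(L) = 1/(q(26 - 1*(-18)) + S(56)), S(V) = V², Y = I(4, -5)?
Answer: -1139082029779/51 ≈ -2.2335e+10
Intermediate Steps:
Y = 8
q(H) = 1/51 (q(H) = 1/(43 + 8) = 1/51)
U(L) = 51/159937 (U(L) = 1/(1/51 + 56²) = 1/(1/51 + 3136) = 1/(159937/51) = 51/159937)
-7122067/U(-2449) = -7122067/51/159937 = -7122067*159937/51 = -1139082029779/51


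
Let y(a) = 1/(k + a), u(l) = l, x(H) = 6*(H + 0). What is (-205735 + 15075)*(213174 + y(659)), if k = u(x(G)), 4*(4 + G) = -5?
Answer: -10201582541104/251 ≈ -4.0644e+10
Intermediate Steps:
G = -21/4 (G = -4 + (1/4)*(-5) = -4 - 5/4 = -21/4 ≈ -5.2500)
x(H) = 6*H
k = -63/2 (k = 6*(-21/4) = -63/2 ≈ -31.500)
y(a) = 1/(-63/2 + a)
(-205735 + 15075)*(213174 + y(659)) = (-205735 + 15075)*(213174 + 2/(-63 + 2*659)) = -190660*(213174 + 2/(-63 + 1318)) = -190660*(213174 + 2/1255) = -190660*267533372/1255 = -10201582541104/251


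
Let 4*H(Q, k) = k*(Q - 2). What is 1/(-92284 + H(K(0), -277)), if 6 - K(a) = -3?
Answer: -4/371075 ≈ -1.0779e-5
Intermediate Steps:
K(a) = 9 (K(a) = 6 - 1*(-3) = 6 + 3 = 9)
H(Q, k) = k*(-2 + Q)/4 (H(Q, k) = (k*(Q - 2))/4 = (k*(-2 + Q))/4 = k*(-2 + Q)/4)
1/(-92284 + H(K(0), -277)) = 1/(-92284 + (1/4)*(-277)*(-2 + 9)) = 1/(-92284 + (1/4)*(-277)*7) = 1/(-92284 - 1939/4) = 1/(-371075/4) = -4/371075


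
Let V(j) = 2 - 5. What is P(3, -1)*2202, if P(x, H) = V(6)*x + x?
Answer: -13212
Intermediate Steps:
V(j) = -3
P(x, H) = -2*x (P(x, H) = -3*x + x = -2*x)
P(3, -1)*2202 = -2*3*2202 = -6*2202 = -13212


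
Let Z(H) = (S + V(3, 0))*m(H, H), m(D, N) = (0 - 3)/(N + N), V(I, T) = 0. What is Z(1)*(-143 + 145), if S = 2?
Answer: -6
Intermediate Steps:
m(D, N) = -3/(2*N) (m(D, N) = -3*1/(2*N) = -3/(2*N))
Z(H) = -3/H (Z(H) = (2 + 0)*(-3/(2*H)) = 2*(-3/(2*H)) = -3/H)
Z(1)*(-143 + 145) = (-3/1)*(-143 + 145) = -3*1*2 = -3*2 = -6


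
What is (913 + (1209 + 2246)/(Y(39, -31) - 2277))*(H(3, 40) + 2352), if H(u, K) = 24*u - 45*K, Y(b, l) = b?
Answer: 212143256/373 ≈ 5.6875e+5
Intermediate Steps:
H(u, K) = -45*K + 24*u
(913 + (1209 + 2246)/(Y(39, -31) - 2277))*(H(3, 40) + 2352) = (913 + (1209 + 2246)/(39 - 2277))*((-45*40 + 24*3) + 2352) = (913 + 3455/(-2238))*((-1800 + 72) + 2352) = (913 + 3455*(-1/2238))*(-1728 + 2352) = (913 - 3455/2238)*624 = (2039839/2238)*624 = 212143256/373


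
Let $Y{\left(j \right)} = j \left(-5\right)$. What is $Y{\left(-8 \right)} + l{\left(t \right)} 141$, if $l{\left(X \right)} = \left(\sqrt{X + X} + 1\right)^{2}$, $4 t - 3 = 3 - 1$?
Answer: $\frac{1067}{2} + 141 \sqrt{10} \approx 979.38$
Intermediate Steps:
$Y{\left(j \right)} = - 5 j$
$t = \frac{5}{4}$ ($t = \frac{3}{4} + \frac{3 - 1}{4} = \frac{3}{4} + \frac{1}{4} \cdot 2 = \frac{3}{4} + \frac{1}{2} = \frac{5}{4} \approx 1.25$)
$l{\left(X \right)} = \left(1 + \sqrt{2} \sqrt{X}\right)^{2}$ ($l{\left(X \right)} = \left(\sqrt{2 X} + 1\right)^{2} = \left(\sqrt{2} \sqrt{X} + 1\right)^{2} = \left(1 + \sqrt{2} \sqrt{X}\right)^{2}$)
$Y{\left(-8 \right)} + l{\left(t \right)} 141 = \left(-5\right) \left(-8\right) + \left(1 + \sqrt{2} \sqrt{\frac{5}{4}}\right)^{2} \cdot 141 = 40 + \left(1 + \sqrt{2} \frac{\sqrt{5}}{2}\right)^{2} \cdot 141 = 40 + \left(1 + \frac{\sqrt{10}}{2}\right)^{2} \cdot 141 = 40 + 141 \left(1 + \frac{\sqrt{10}}{2}\right)^{2}$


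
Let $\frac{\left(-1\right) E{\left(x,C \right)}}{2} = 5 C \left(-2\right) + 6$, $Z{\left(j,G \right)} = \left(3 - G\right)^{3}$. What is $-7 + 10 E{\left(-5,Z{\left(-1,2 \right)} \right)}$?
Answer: $73$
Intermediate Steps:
$E{\left(x,C \right)} = -12 + 20 C$ ($E{\left(x,C \right)} = - 2 \left(5 C \left(-2\right) + 6\right) = - 2 \left(- 10 C + 6\right) = - 2 \left(6 - 10 C\right) = -12 + 20 C$)
$-7 + 10 E{\left(-5,Z{\left(-1,2 \right)} \right)} = -7 + 10 \left(-12 + 20 \left(- \left(-3 + 2\right)^{3}\right)\right) = -7 + 10 \left(-12 + 20 \left(- \left(-1\right)^{3}\right)\right) = -7 + 10 \left(-12 + 20 \left(\left(-1\right) \left(-1\right)\right)\right) = -7 + 10 \left(-12 + 20 \cdot 1\right) = -7 + 10 \left(-12 + 20\right) = -7 + 10 \cdot 8 = -7 + 80 = 73$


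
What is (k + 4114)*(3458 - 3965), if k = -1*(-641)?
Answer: -2410785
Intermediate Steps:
k = 641
(k + 4114)*(3458 - 3965) = (641 + 4114)*(3458 - 3965) = 4755*(-507) = -2410785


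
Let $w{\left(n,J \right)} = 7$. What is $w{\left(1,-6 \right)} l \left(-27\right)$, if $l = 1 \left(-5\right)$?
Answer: $945$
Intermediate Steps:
$l = -5$
$w{\left(1,-6 \right)} l \left(-27\right) = 7 \left(-5\right) \left(-27\right) = \left(-35\right) \left(-27\right) = 945$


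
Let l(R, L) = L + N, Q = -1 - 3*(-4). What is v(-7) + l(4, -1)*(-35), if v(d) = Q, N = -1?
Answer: 81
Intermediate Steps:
Q = 11 (Q = -1 + 12 = 11)
v(d) = 11
l(R, L) = -1 + L (l(R, L) = L - 1 = -1 + L)
v(-7) + l(4, -1)*(-35) = 11 + (-1 - 1)*(-35) = 11 - 2*(-35) = 11 + 70 = 81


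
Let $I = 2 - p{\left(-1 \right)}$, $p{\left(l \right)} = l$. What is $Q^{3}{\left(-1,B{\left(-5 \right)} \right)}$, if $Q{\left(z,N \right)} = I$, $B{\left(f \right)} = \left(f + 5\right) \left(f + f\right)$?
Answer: $27$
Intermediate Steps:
$B{\left(f \right)} = 2 f \left(5 + f\right)$ ($B{\left(f \right)} = \left(5 + f\right) 2 f = 2 f \left(5 + f\right)$)
$I = 3$ ($I = 2 - -1 = 2 + 1 = 3$)
$Q{\left(z,N \right)} = 3$
$Q^{3}{\left(-1,B{\left(-5 \right)} \right)} = 3^{3} = 27$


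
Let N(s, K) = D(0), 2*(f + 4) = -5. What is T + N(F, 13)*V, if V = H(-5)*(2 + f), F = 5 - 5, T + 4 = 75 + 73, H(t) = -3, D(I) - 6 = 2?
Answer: 252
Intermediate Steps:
f = -13/2 (f = -4 + (1/2)*(-5) = -4 - 5/2 = -13/2 ≈ -6.5000)
D(I) = 8 (D(I) = 6 + 2 = 8)
T = 144 (T = -4 + (75 + 73) = -4 + 148 = 144)
F = 0
N(s, K) = 8
V = 27/2 (V = -3*(2 - 13/2) = -3*(-9/2) = 27/2 ≈ 13.500)
T + N(F, 13)*V = 144 + 8*(27/2) = 144 + 108 = 252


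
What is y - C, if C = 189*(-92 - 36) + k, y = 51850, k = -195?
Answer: 76237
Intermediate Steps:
C = -24387 (C = 189*(-92 - 36) - 195 = 189*(-128) - 195 = -24192 - 195 = -24387)
y - C = 51850 - 1*(-24387) = 51850 + 24387 = 76237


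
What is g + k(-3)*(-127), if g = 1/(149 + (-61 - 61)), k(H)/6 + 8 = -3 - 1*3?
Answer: 288037/27 ≈ 10668.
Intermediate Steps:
k(H) = -84 (k(H) = -48 + 6*(-3 - 1*3) = -48 + 6*(-3 - 3) = -48 + 6*(-6) = -48 - 36 = -84)
g = 1/27 (g = 1/(149 - 122) = 1/27 ≈ 0.037037)
g + k(-3)*(-127) = 1/27 - 84*(-127) = 1/27 + 10668 = 288037/27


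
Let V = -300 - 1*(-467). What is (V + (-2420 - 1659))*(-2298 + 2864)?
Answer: -2214192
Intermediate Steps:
V = 167 (V = -300 + 467 = 167)
(V + (-2420 - 1659))*(-2298 + 2864) = (167 + (-2420 - 1659))*(-2298 + 2864) = (167 - 4079)*566 = -3912*566 = -2214192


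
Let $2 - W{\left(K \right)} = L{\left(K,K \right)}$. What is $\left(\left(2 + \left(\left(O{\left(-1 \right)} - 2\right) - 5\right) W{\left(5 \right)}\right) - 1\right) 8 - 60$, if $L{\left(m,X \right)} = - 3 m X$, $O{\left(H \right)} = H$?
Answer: $-4980$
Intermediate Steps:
$L{\left(m,X \right)} = - 3 X m$
$W{\left(K \right)} = 2 + 3 K^{2}$ ($W{\left(K \right)} = 2 - - 3 K K = 2 - - 3 K^{2} = 2 + 3 K^{2}$)
$\left(\left(2 + \left(\left(O{\left(-1 \right)} - 2\right) - 5\right) W{\left(5 \right)}\right) - 1\right) 8 - 60 = \left(\left(2 + \left(\left(-1 - 2\right) - 5\right) \left(2 + 3 \cdot 5^{2}\right)\right) - 1\right) 8 - 60 = \left(\left(2 + \left(-3 - 5\right) \left(2 + 3 \cdot 25\right)\right) - 1\right) 8 - 60 = \left(\left(2 - 8 \left(2 + 75\right)\right) - 1\right) 8 - 60 = \left(\left(2 - 616\right) - 1\right) 8 - 60 = \left(-614 - 1\right) 8 - 60 = \left(-615\right) 8 - 60 = -4920 - 60 = -4980$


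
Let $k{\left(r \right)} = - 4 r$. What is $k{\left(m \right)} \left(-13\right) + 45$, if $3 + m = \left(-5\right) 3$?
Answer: $-891$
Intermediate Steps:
$m = -18$ ($m = -3 - 15 = -18$)
$k{\left(m \right)} \left(-13\right) + 45 = \left(-4\right) \left(-18\right) \left(-13\right) + 45 = 72 \left(-13\right) + 45 = -936 + 45 = -891$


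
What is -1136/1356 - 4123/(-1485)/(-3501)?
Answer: -492636479/587485305 ≈ -0.83855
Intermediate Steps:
-1136/1356 - 4123/(-1485)/(-3501) = -1136*1/1356 - 4123*(-1/1485)*(-1/3501) = -284/339 + (4123/1485)*(-1/3501) = -284/339 - 4123/5198985 = -492636479/587485305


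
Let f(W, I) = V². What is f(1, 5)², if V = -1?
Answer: 1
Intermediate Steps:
f(W, I) = 1 (f(W, I) = (-1)² = 1)
f(1, 5)² = 1² = 1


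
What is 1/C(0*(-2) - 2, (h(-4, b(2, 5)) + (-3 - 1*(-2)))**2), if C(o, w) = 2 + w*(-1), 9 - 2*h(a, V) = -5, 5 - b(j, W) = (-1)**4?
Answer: -1/34 ≈ -0.029412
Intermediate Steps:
b(j, W) = 4 (b(j, W) = 5 - 1*(-1)**4 = 5 - 1*1 = 5 - 1 = 4)
h(a, V) = 7 (h(a, V) = 9/2 - 1/2*(-5) = 9/2 + 5/2 = 7)
C(o, w) = 2 - w
1/C(0*(-2) - 2, (h(-4, b(2, 5)) + (-3 - 1*(-2)))**2) = 1/(2 - (7 + (-3 - 1*(-2)))**2) = 1/(2 - (7 + (-3 + 2))**2) = 1/(2 - (7 - 1)**2) = 1/(2 - 1*6**2) = 1/(2 - 1*36) = 1/(2 - 36) = 1/(-34) = -1/34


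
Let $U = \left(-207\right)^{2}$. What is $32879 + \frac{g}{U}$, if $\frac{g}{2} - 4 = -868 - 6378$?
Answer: $\frac{469605929}{14283} \approx 32879.0$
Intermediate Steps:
$U = 42849$
$g = -14484$ ($g = 8 + 2 \left(-868 - 6378\right) = 8 + 2 \left(-7246\right) = 8 - 14492 = -14484$)
$32879 + \frac{g}{U} = 32879 - \frac{14484}{42849} = 32879 - \frac{4828}{14283} = \frac{469605929}{14283}$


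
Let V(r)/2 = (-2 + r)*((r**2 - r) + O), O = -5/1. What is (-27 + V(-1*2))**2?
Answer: 1225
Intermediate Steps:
O = -5 (O = -5*1 = -5)
V(r) = 2*(-2 + r)*(-5 + r**2 - r) (V(r) = 2*((-2 + r)*((r**2 - r) - 5)) = 2*((-2 + r)*(-5 + r**2 - r)) = 2*(-2 + r)*(-5 + r**2 - r))
(-27 + V(-1*2))**2 = (-27 + (20 - (-6)*2 - 6*(-1*2)**2 + 2*(-1*2)**3))**2 = (-27 + (20 - 6*(-2) - 6*(-2)**2 + 2*(-2)**3))**2 = (-27 + (20 + 12 - 6*4 + 2*(-8)))**2 = (-27 + (20 + 12 - 24 - 16))**2 = (-27 - 8)**2 = (-35)**2 = 1225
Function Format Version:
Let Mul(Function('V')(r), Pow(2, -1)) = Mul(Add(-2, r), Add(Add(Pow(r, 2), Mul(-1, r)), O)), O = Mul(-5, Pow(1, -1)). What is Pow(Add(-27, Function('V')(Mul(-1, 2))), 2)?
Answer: 1225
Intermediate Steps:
O = -5 (O = Mul(-5, 1) = -5)
Function('V')(r) = Mul(2, Add(-2, r), Add(-5, Pow(r, 2), Mul(-1, r))) (Function('V')(r) = Mul(2, Mul(Add(-2, r), Add(Add(Pow(r, 2), Mul(-1, r)), -5))) = Mul(2, Mul(Add(-2, r), Add(-5, Pow(r, 2), Mul(-1, r)))) = Mul(2, Add(-2, r), Add(-5, Pow(r, 2), Mul(-1, r))))
Pow(Add(-27, Function('V')(Mul(-1, 2))), 2) = Pow(Add(-27, Add(20, Mul(-6, Mul(-1, 2)), Mul(-6, Pow(Mul(-1, 2), 2)), Mul(2, Pow(Mul(-1, 2), 3)))), 2) = Pow(Add(-27, Add(20, Mul(-6, -2), Mul(-6, Pow(-2, 2)), Mul(2, Pow(-2, 3)))), 2) = Pow(Add(-27, Add(20, 12, Mul(-6, 4), Mul(2, -8))), 2) = Pow(Add(-27, Add(20, 12, -24, -16)), 2) = Pow(Add(-27, -8), 2) = Pow(-35, 2) = 1225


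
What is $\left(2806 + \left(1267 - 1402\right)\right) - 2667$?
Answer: $4$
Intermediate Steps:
$\left(2806 + \left(1267 - 1402\right)\right) - 2667 = \left(2806 - 135\right) - 2667 = 2671 - 2667 = 4$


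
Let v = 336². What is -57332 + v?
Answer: 55564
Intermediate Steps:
v = 112896
-57332 + v = -57332 + 112896 = 55564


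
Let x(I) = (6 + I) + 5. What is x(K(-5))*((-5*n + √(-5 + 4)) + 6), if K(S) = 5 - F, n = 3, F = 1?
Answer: -135 + 15*I ≈ -135.0 + 15.0*I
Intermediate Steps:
K(S) = 4 (K(S) = 5 - 1*1 = 5 - 1 = 4)
x(I) = 11 + I
x(K(-5))*((-5*n + √(-5 + 4)) + 6) = (11 + 4)*((-5*3 + √(-5 + 4)) + 6) = 15*((-15 + √(-1)) + 6) = 15*((-15 + I) + 6) = 15*(-9 + I) = -135 + 15*I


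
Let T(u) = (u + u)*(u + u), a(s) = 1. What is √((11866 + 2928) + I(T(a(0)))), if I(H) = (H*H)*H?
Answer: √14858 ≈ 121.89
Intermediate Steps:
T(u) = 4*u² (T(u) = (2*u)*(2*u) = 4*u²)
I(H) = H³ (I(H) = H²*H = H³)
√((11866 + 2928) + I(T(a(0)))) = √((11866 + 2928) + (4*1²)³) = √(14794 + (4*1)³) = √(14794 + 4³) = √(14794 + 64) = √14858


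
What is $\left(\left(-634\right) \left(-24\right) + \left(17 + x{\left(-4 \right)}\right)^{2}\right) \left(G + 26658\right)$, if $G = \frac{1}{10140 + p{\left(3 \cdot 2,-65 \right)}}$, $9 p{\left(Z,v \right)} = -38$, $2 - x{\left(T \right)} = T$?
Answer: $\frac{38288629358325}{91222} \approx 4.1973 \cdot 10^{8}$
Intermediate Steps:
$x{\left(T \right)} = 2 - T$
$p{\left(Z,v \right)} = - \frac{38}{9}$ ($p{\left(Z,v \right)} = \frac{1}{9} \left(-38\right) = - \frac{38}{9}$)
$G = \frac{9}{91222}$ ($G = \frac{1}{10140 - \frac{38}{9}} = \frac{1}{\frac{91222}{9}} = \frac{9}{91222} \approx 9.866 \cdot 10^{-5}$)
$\left(\left(-634\right) \left(-24\right) + \left(17 + x{\left(-4 \right)}\right)^{2}\right) \left(G + 26658\right) = \left(\left(-634\right) \left(-24\right) + \left(17 + \left(2 - -4\right)\right)^{2}\right) \left(\frac{9}{91222} + 26658\right) = \left(15216 + \left(17 + \left(2 + 4\right)\right)^{2}\right) \frac{2431796085}{91222} = \left(15216 + \left(17 + 6\right)^{2}\right) \frac{2431796085}{91222} = \left(15216 + 23^{2}\right) \frac{2431796085}{91222} = \left(15216 + 529\right) \frac{2431796085}{91222} = 15745 \cdot \frac{2431796085}{91222} = \frac{38288629358325}{91222}$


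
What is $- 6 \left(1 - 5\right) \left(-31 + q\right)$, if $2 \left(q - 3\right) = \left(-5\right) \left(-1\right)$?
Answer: $-612$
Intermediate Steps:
$q = \frac{11}{2}$ ($q = 3 + \frac{\left(-5\right) \left(-1\right)}{2} = 3 + \frac{1}{2} \cdot 5 = 3 + \frac{5}{2} = \frac{11}{2} \approx 5.5$)
$- 6 \left(1 - 5\right) \left(-31 + q\right) = - 6 \left(1 - 5\right) \left(-31 + \frac{11}{2}\right) = \left(-6\right) \left(-4\right) \left(- \frac{51}{2}\right) = 24 \left(- \frac{51}{2}\right) = -612$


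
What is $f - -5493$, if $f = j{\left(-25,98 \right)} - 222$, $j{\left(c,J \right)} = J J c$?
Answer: $-234829$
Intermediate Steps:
$j{\left(c,J \right)} = c J^{2}$ ($j{\left(c,J \right)} = J^{2} c = c J^{2}$)
$f = -240322$ ($f = - 25 \cdot 98^{2} - 222 = \left(-25\right) 9604 - 222 = -240100 - 222 = -240322$)
$f - -5493 = -240322 - -5493 = -240322 + 5493 = -234829$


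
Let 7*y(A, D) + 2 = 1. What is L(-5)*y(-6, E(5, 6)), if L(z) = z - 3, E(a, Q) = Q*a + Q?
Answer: 8/7 ≈ 1.1429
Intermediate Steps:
E(a, Q) = Q + Q*a
y(A, D) = -⅐ (y(A, D) = -2/7 + (⅐)*1 = -2/7 + ⅐ = -⅐)
L(z) = -3 + z
L(-5)*y(-6, E(5, 6)) = (-3 - 5)*(-⅐) = -8*(-⅐) = 8/7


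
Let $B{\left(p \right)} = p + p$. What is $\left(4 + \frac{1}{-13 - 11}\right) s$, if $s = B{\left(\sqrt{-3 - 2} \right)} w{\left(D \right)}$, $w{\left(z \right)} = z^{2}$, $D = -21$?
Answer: $\frac{13965 i \sqrt{5}}{4} \approx 7806.7 i$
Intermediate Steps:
$B{\left(p \right)} = 2 p$
$s = 882 i \sqrt{5}$ ($s = 2 \sqrt{-3 - 2} \left(-21\right)^{2} = 2 \sqrt{-5} \cdot 441 = 2 i \sqrt{5} \cdot 441 = 882 i \sqrt{5} \approx 1972.2 i$)
$\left(4 + \frac{1}{-13 - 11}\right) s = \left(4 + \frac{1}{-13 - 11}\right) 882 i \sqrt{5} = \left(4 + \frac{1}{-24}\right) 882 i \sqrt{5} = \left(4 - \frac{1}{24}\right) 882 i \sqrt{5} = \frac{95 \cdot 882 i \sqrt{5}}{24} = \frac{13965 i \sqrt{5}}{4}$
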